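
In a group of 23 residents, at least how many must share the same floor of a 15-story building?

There are 15 possible values for floor of a 15-story building. With 23 residents and 15 categories, by pigeonhole: ceiling(23/15).

Final answer: 2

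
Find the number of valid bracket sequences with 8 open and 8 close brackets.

This is counted by the nth Catalan number C_n. Here n = 8 (pairs).
Using C_0 = 1 and C_(k+1) = C_k x 2(2k+1)/(k+2), build up term by term: C_1=1, C_2=2, C_3=5, C_4=14, C_5=42, C_6=132, C_7=429, C_8=1430.

Final answer: C_{8} = 1430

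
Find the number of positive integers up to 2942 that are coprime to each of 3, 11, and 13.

|div by 3|=980, |div by 11|=267, |div by 13|=226.
|div by 3&11|=89, |div by 3&13|=75, |div by 11&13|=20, |div by all|=6.
By inclusion-exclusion, divisible by at least one: 980+267+226-89-75-20+6 = 1295.
Not divisible by any: 2942 - 1295.

Final answer: 1647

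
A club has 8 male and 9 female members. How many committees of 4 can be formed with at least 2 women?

Sum over valid woman counts:
C(9,2)C(8,2) = 1008
C(9,3)C(8,1) = 672
C(9,4)C(8,0) = 126
Total: 1008 + 672 + 126.

Final answer: 1806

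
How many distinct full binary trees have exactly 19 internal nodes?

This is a standard Catalan-number count: the answer is C_n. Here n = 19.
C_n = C(2n,n) - C(2n,n+1), so C_{19} = C(38,19) - C(38,20) = 35345263800 - 33578000610.

Final answer: C_{19} = 1767263190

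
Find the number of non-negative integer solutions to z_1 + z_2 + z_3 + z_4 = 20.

Stars and bars with 20 stars and 3 bars:
C(20+4-1, 4-1) = C(23,3).

Final answer: C(23,3) = 1771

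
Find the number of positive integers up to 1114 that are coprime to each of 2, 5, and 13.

|div by 2|=557, |div by 5|=222, |div by 13|=85.
|div by 2&5|=111, |div by 2&13|=42, |div by 5&13|=17, |div by all|=8.
By inclusion-exclusion, divisible by at least one: 557+222+85-111-42-17+8 = 702.
Not divisible by any: 1114 - 702.

Final answer: 412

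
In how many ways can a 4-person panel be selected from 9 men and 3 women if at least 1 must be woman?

Sum over valid woman counts:
C(3,1)C(9,3) = 252
C(3,2)C(9,2) = 108
C(3,3)C(9,1) = 9
Total: 252 + 108 + 9.

Final answer: 369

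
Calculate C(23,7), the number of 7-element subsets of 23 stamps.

C(23,7) = 23!/(7! x (23-7)!).

Final answer: C(23,7) = 245157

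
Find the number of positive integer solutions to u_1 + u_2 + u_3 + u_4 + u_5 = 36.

Substitute u'_i = u_i - 1 (so u'_i >= 0). Then sum u'_i = 36 - 5 = 31.
Stars and bars: C(31+5-1, 5-1) = C(35,4).

Final answer: C(35,4) = 52360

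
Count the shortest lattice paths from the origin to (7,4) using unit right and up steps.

Each path has 7 right steps and 4 up steps in some order (11 steps total).
Choose which 4 of the 11 steps are up: C(11,4).

Final answer: C(11,4) = 330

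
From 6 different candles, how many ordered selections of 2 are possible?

P(6,2) = 6!/(6-2)! = 6!/4!.

Final answer: P(6,2) = 30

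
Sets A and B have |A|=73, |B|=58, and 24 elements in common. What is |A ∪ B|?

|A union B| = |A| + |B| - |A intersect B| = 73 + 58 - 24.

Final answer: 107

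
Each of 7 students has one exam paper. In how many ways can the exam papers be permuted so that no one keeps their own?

D(n) = (n-1)(D(n-1) + D(n-2)), D(0)=1, D(1)=0.
D(2) = 1 x (0 + 1) = 1
D(3) = 2 x (1 + 0) = 2
D(4) = 3 x (2 + 1) = 9
D(5) = 4 x (9 + 2) = 44
D(6) = 5 x (44 + 9) = 265
D(7) = 6 x (D(6) + D(5)) = 6 x (265 + 44)

Final answer: D(7) = 1854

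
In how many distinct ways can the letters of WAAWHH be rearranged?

Letters (A:2, H:2, W:2). Total letters: 6.
Permutations = 6!/(2! x 2! x 2!).

Final answer: 90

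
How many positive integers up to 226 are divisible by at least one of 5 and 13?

Multiples of 5: 45. Multiples of 13: 17. Of both (lcm=65): 3.
By inclusion-exclusion: 45 + 17 - 3.

Final answer: 59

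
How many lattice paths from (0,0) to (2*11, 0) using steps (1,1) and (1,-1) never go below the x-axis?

Total monotonic paths to (11,11): C(22,11) = 705432.
A path is bad iff it touches y = x + 1; reflecting its initial segment maps bad paths bijectively onto all paths to (10,12), of which there are C(22,12) = 646646.
Valid Dyck paths: 705432 - 646646.
(These counts are the Catalan numbers.)

Final answer: C_{11} = 58786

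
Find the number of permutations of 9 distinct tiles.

The number of ways to arrange 9 distinct objects is 9!.

Final answer: 9! = 362880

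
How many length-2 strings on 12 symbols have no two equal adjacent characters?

Let g(n) count such strings. g(1) = 12, and each valid string of length n-1 extends in 11 ways (any symbol but the last), so g(n) = 11 g(n-1).
Total: g(2) = 12 x 11^1.

Final answer: 12 x 11^{1} = 132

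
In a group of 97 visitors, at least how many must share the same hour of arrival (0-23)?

There are 24 possible values for hour of arrival (0-23). With 97 visitors and 24 categories, by pigeonhole: ceiling(97/24).

Final answer: 5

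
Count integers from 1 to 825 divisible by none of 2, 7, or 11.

|div by 2|=412, |div by 7|=117, |div by 11|=75.
|div by 2&7|=58, |div by 2&11|=37, |div by 7&11|=10, |div by all|=5.
By inclusion-exclusion, divisible by at least one: 412+117+75-58-37-10+5 = 504.
Not divisible by any: 825 - 504.

Final answer: 321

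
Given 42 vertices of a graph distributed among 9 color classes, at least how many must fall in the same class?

By pigeonhole with 42 objects and 9 categories: ceiling(42/9).

Final answer: 5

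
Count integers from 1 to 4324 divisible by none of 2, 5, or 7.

|div by 2|=2162, |div by 5|=864, |div by 7|=617.
|div by 2&5|=432, |div by 2&7|=308, |div by 5&7|=123, |div by all|=61.
By inclusion-exclusion, divisible by at least one: 2162+864+617-432-308-123+61 = 2841.
Not divisible by any: 4324 - 2841.

Final answer: 1483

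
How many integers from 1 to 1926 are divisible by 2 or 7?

Multiples of 2: 963. Multiples of 7: 275. Of both (lcm=14): 137.
By inclusion-exclusion: 963 + 275 - 137.

Final answer: 1101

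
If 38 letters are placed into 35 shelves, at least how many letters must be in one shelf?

By the pigeonhole principle: ceiling(38/35).

Final answer: 2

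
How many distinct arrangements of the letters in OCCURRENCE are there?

Letters (C:3, E:2, N:1, O:1, R:2, U:1). Total letters: 10.
Permutations = 10!/(3! x 2! x 2!).

Final answer: 151200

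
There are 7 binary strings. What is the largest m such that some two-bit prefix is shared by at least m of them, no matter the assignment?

There are 4 possible values for two-bit prefix. With 7 binary strings and 4 categories, by pigeonhole: ceiling(7/4).

Final answer: 2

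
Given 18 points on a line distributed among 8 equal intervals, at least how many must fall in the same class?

By pigeonhole with 18 objects and 8 categories: ceiling(18/8).

Final answer: 3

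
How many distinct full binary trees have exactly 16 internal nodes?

The structures are counted by the Catalan number C_n. Here n = 16.
Using C_0 = 1 and C_(k+1) = C_k x 2(2k+1)/(k+2), build up term by term: C_1=1, C_2=2, C_3=5, C_4=14, C_5=42, C_6=132, C_7=429, C_8=1430, C_9=4862, C_10=16796, C_11=58786, C_12=208012, C_13=742900, C_14=2674440, C_15=9694845, C_16=35357670.

Final answer: C_{16} = 35357670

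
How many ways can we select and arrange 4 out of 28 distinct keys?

P(28,4) = 28!/(28-4)! = 28!/24!.

Final answer: P(28,4) = 491400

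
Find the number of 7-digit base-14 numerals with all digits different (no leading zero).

The leading digit has 13 choices (anything but zero); the next has 13 (anything but the first), then 12, and so on, one fewer each time.
Total: 13 x 13 x 12 x 11 x 10 x 9 x 8.

Final answer: 16061760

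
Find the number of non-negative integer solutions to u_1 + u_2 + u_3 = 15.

Stars and bars with 15 stars and 2 bars:
C(15+3-1, 3-1) = C(17,2).

Final answer: C(17,2) = 136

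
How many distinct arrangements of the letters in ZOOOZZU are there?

Letters (O:3, U:1, Z:3). Total letters: 7.
Permutations = 7!/(3! x 3!).

Final answer: 140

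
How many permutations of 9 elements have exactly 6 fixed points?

Choose which 6 elements are fixed: C(9,6) = 84.
Derange the remaining 3 using D(j) = (j-1)(D(j-1) + D(j-2)), D(0)=1, D(1)=0: D(2)=1, D(3)=2.
Total: 84 x 2.

Final answer: C(9,6) D(3) = 168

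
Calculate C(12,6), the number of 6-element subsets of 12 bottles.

C(12,6) = 12!/(6! x 6!).

Final answer: \binom{12}{6} = 924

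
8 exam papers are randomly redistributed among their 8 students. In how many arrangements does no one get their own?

Use the recurrence D(n) = (n-1)(D(n-1) + D(n-2)) with D(0)=1, D(1)=0.
D(2) = 1 x (0 + 1) = 1
D(3) = 2 x (1 + 0) = 2
D(4) = 3 x (2 + 1) = 9
D(5) = 4 x (9 + 2) = 44
D(6) = 5 x (44 + 9) = 265
D(7) = 6 x (265 + 44) = 1854
D(8) = 7 x (D(7) + D(6)) = 7 x (1854 + 265)

Final answer: D(8) = 14833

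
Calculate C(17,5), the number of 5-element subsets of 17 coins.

C(17,5) = 17!/(5! x 12!).

Final answer: \binom{17}{5} = 6188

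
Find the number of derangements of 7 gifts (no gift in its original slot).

Use the recurrence D(n) = (n-1)(D(n-1) + D(n-2)) with D(0)=1, D(1)=0.
D(2) = 1 x (0 + 1) = 1
D(3) = 2 x (1 + 0) = 2
D(4) = 3 x (2 + 1) = 9
D(5) = 4 x (9 + 2) = 44
D(6) = 5 x (44 + 9) = 265
D(7) = 6 x (D(6) + D(5)) = 6 x (265 + 44)

Final answer: D(7) = 1854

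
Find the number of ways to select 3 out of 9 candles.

C(9,3) = 9!/(3! x 6!).

Final answer: \binom{9}{3} = 84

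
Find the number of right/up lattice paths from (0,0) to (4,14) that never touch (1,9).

Total paths to (4,14): C(18,14) = 3060.
Paths through (1,9): C(10,9) x C(8,5) = 560.
Avoiding (1,9): 3060 - 560.

Final answer: 2500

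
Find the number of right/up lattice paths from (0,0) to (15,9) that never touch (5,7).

Total paths to (15,9): C(24,9) = 1307504.
Paths through (5,7): C(12,7) x C(12,2) = 52272.
Avoiding (5,7): 1307504 - 52272.

Final answer: 1255232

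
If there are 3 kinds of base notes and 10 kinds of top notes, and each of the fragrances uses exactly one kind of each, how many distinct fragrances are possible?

By the multiplication principle: 3 x 10.

Final answer: 30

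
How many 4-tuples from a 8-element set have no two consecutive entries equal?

First character: 8 choices. Each subsequent: 7 choices (must differ from the previous one).
Total: 8 x 7^3.

Final answer: 8 x 7^{3} = 2744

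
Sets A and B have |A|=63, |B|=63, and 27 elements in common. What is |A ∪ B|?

|A union B| = |A| + |B| - |A intersect B| = 63 + 63 - 27.

Final answer: 99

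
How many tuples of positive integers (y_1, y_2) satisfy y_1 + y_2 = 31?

Substitute y'_i = y_i - 1 (so y'_i >= 0). Then sum y'_i = 31 - 2 = 29.
Stars and bars: C(29+2-1, 2-1) = C(30,1).

Final answer: C(30,1) = 30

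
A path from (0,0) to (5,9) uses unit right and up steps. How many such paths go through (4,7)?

Paths (0,0)->(4,7): C(11,7) = 330.
Paths (4,7)->(5,9): C(3,2) = 3.
By multiplication principle: 330 x 3.

Final answer: 990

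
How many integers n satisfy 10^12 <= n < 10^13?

The leading digit cannot be 0 (9 options); the other 12 digits can be anything (10 options each).
Total: 9 x 10^12.

Final answer: 9000000000000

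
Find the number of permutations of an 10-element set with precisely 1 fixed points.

Choose which 1 elements are fixed: C(10,1) = 10.
Derange the remaining 9 using D(j) = (j-1)(D(j-1) + D(j-2)), D(0)=1, D(1)=0: D(2)=1, D(3)=2, D(4)=9, D(5)=44, D(6)=265, D(7)=1854, D(8)=14833, D(9)=133496.
Total: 10 x 133496.

Final answer: C(10,1) D(9) = 1334960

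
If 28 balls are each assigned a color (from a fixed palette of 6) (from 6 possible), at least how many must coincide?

There are 6 possible values for color (from a fixed palette of 6). With 28 balls and 6 categories, by pigeonhole: ceiling(28/6).

Final answer: 5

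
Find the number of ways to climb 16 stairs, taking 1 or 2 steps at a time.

Condition on the final move: it is a 1-step (f(n-1) ways to get there) or a 2-step (f(n-2) ways), so f(n) = f(n-1) + f(n-2), with f(1)=1, f(2)=2.
Computing successive values: f(1)=1, f(2)=2, f(3)=3, f(4)=5, f(5)=8, f(6)=13, f(7)=21, f(8)=34, f(9)=55, f(10)=89, f(11)=144, f(12)=233, f(13)=377, f(14)=610, f(15)=987, f(16)=1597.

Final answer: 1597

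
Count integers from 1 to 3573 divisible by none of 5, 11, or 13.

|div by 5|=714, |div by 11|=324, |div by 13|=274.
|div by 5&11|=64, |div by 5&13|=54, |div by 11&13|=24, |div by all|=4.
By inclusion-exclusion, divisible by at least one: 714+324+274-64-54-24+4 = 1174.
Not divisible by any: 3573 - 1174.

Final answer: 2399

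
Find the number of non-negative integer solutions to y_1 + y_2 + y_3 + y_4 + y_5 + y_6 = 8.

Stars and bars with 8 stars and 5 bars:
C(8+6-1, 6-1) = C(13,5).

Final answer: C(13,5) = 1287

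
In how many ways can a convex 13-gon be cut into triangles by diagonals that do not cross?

This is counted by the nth Catalan number C_n. Here n = 13 - 2 = 11.
C_n = C(2n,n)/(n+1), so C_{11} = C(22,11)/12 = 705432/12.

Final answer: C_{11} = 58786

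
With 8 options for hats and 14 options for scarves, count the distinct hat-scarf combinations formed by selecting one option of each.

By the multiplication principle: 8 x 14.

Final answer: 112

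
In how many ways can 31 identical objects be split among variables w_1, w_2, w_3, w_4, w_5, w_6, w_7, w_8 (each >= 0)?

Stars and bars with 31 stars and 7 bars:
C(31+8-1, 8-1) = C(38,7).

Final answer: C(38,7) = 12620256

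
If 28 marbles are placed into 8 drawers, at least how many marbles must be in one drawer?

By the pigeonhole principle: ceiling(28/8).

Final answer: 4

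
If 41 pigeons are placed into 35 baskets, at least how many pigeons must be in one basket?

By the pigeonhole principle: ceiling(41/35).

Final answer: 2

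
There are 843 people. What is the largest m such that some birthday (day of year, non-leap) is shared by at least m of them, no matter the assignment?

There are 365 possible values for birthday (day of year, non-leap). With 843 people and 365 categories, by pigeonhole: ceiling(843/365).

Final answer: 3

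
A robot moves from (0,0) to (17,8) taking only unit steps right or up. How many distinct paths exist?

Each path has 17 right steps and 8 up steps in some order (25 steps total).
Choose which 8 of the 25 steps are up: C(25,8).

Final answer: C(25,8) = 1081575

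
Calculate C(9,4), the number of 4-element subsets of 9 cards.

C(9,4) = 9!/(4! x (9-4)!).

Final answer: C(9,4) = 126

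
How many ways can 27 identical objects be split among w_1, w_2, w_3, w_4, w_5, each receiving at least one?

Substitute w'_i = w_i - 1 (so w'_i >= 0). Then sum w'_i = 27 - 5 = 22.
Stars and bars: C(22+5-1, 5-1) = C(26,4).

Final answer: C(26,4) = 14950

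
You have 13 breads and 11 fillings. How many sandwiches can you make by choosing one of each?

By the multiplication principle: 13 x 11.

Final answer: 143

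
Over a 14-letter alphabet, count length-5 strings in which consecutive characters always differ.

First character: 14 choices. Each subsequent: 13 choices (must differ from the previous one).
Total: 14 x 13^4.

Final answer: 14 x 13^{4} = 399854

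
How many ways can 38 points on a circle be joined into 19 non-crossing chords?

The structures are counted by the Catalan number C_n. Here n = 38/2 = 19.
C_n = (2n)!/(n!(n+1)!), so C_{19} = 38!/(19! x 20!) = C(38,19)/20 = 35345263800/20.

Final answer: C_{19} = 1767263190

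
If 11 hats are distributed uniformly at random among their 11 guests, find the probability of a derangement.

D(n) = (n-1)(D(n-1) + D(n-2)), D(0)=1, D(1)=0.
Building up: D(2)=1, D(3)=2, D(4)=9, D(5)=44, D(6)=265, D(7)=1854, D(8)=14833, D(9)=133496, D(10)=1334961, D(11)=14684570.
Total arrangements: 11! = 39916800.
Probability = D(11)/11! = 1468457/3991680.

Final answer: D(11)/11! = 14684570/39916800 = 0.367879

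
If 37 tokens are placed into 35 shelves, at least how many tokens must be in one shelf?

By the pigeonhole principle: ceiling(37/35).

Final answer: 2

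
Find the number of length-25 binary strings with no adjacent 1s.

Let a(n) count valid strings. If the last bit is 0 the prefix is any valid string of length n-1; if it is 1 the string must end in 01 with a valid prefix of length n-2. So a(n) = a(n-1) + a(n-2), a(1)=2, a(2)=3.
Iterating the recurrence: a(1)=2, a(2)=3, a(3)=5, a(4)=8, a(5)=13, a(6)=21, a(7)=34, a(8)=55, a(9)=89, a(10)=144, a(11)=233, a(12)=377, a(13)=610, a(14)=987, a(15)=1597, a(16)=2584, a(17)=4181, a(18)=6765, a(19)=10946, a(20)=17711, a(21)=28657, a(22)=46368, a(23)=75025, a(24)=121393, a(25)=196418.

Final answer: 196418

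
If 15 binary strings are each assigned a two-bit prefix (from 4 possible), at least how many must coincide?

There are 4 possible values for two-bit prefix. With 15 binary strings and 4 categories, by pigeonhole: ceiling(15/4).

Final answer: 4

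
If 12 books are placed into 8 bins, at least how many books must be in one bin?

By the pigeonhole principle: ceiling(12/8).

Final answer: 2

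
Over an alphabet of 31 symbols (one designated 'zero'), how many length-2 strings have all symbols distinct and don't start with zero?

The leading digit has 30 choices (anything but zero); the next has 30 (anything but the first), then 29, and so on, one fewer each time.
Total: 30 x 30.

Final answer: 900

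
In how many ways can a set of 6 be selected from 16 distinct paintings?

C(16,6) = 16!/(6! x (16-6)!).

Final answer: C(16,6) = 8008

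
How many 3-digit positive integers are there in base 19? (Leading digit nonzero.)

In base 19, the leading digit has 18 choices (1..18); each of the remaining 2 digits has 19 choices.
Total: 18 x 19^2.

Final answer: 6498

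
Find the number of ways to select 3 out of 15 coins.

C(15,3) = 15!/(3! x 12!).

Final answer: \binom{15}{3} = 455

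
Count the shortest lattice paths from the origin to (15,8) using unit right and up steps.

Each path has 15 right steps and 8 up steps in some order (23 steps total).
Choose which 8 of the 23 steps are up: C(23,8).

Final answer: C(23,8) = 490314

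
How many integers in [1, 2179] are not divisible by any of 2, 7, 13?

|div by 2|=1089, |div by 7|=311, |div by 13|=167.
|div by 2&7|=155, |div by 2&13|=83, |div by 7&13|=23, |div by all|=11.
By inclusion-exclusion, divisible by at least one: 1089+311+167-155-83-23+11 = 1317.
Not divisible by any: 2179 - 1317.

Final answer: 862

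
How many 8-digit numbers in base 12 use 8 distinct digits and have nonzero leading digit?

The leading digit has 11 choices (anything but zero); the next has 11 (anything but the first), then 10, and so on, one fewer each time.
Total: 11 x 11 x 10 x 9 x 8 x 7 x 6 x 5.

Final answer: 18295200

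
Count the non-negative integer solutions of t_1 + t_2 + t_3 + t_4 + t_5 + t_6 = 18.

Stars and bars with 18 stars and 5 bars:
C(18+6-1, 6-1) = C(23,5).

Final answer: C(23,5) = 33649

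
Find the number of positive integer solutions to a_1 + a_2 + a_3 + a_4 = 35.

Substitute a'_i = a_i - 1 (so a'_i >= 0). Then sum a'_i = 35 - 4 = 31.
Stars and bars: C(31+4-1, 4-1) = C(34,3).

Final answer: C(34,3) = 5984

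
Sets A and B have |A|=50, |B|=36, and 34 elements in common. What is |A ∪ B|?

|A union B| = |A| + |B| - |A intersect B| = 50 + 36 - 34.

Final answer: 52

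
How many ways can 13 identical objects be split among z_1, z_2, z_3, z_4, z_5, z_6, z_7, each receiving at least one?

Substitute z'_i = z_i - 1 (so z'_i >= 0). Then sum z'_i = 13 - 7 = 6.
Stars and bars: C(6+7-1, 7-1) = C(12,6).

Final answer: C(12,6) = 924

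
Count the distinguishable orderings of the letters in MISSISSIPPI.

Letters (I:4, M:1, P:2, S:4). Total letters: 11.
Permutations = 11!/(4! x 4! x 2!).

Final answer: 34650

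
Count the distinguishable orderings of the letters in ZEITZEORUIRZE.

Letters (E:3, I:2, O:1, R:2, T:1, U:1, Z:3). Total letters: 13.
Permutations = 13!/(3! x 3! x 2! x 2!).

Final answer: 43243200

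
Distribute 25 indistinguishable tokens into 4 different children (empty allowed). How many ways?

Stars and bars: C(n+k-1, k-1) = C(28,3).

Final answer: C(28,3) = 3276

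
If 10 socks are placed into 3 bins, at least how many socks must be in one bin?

By the pigeonhole principle: ceiling(10/3).

Final answer: 4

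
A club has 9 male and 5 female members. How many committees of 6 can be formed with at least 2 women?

Sum over valid woman counts:
C(5,2)C(9,4) = 1260
C(5,3)C(9,3) = 840
C(5,4)C(9,2) = 180
C(5,5)C(9,1) = 9
Total: 1260 + 840 + 180 + 9.

Final answer: 2289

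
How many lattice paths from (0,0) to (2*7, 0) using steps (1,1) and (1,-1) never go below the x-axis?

Total monotonic paths to (7,7): C(14,7) = 3432.
Reflecting each bad path at its first crossing gives a bijection with paths to (6,8): C(14,8) = 3003.
Valid Dyck paths: 3432 - 3003.
(Equivalently, C_{7} = C(14,7)/8 = 3432/8.)

Final answer: C_{7} = 429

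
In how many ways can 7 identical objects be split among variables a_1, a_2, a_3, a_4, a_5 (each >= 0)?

Stars and bars with 7 stars and 4 bars:
C(7+5-1, 5-1) = C(11,4).

Final answer: C(11,4) = 330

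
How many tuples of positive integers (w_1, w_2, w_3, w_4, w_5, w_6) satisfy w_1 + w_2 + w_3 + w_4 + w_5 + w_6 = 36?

Substitute w'_i = w_i - 1 (so w'_i >= 0). Then sum w'_i = 36 - 6 = 30.
Stars and bars: C(30+6-1, 6-1) = C(35,5).

Final answer: C(35,5) = 324632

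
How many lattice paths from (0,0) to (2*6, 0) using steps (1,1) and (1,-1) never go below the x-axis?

Total monotonic paths to (6,6): C(12,6) = 924.
Paths that cross above y=x (reflection bijection): C(12,7) = 792.
Valid Dyck paths: 924 - 792.
(These counts are the Catalan numbers.)

Final answer: C_{6} = 132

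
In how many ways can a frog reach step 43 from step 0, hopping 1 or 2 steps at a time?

Let f(n) count the ways. The last step is size 1 or 2, so f(n) = f(n-1) + f(n-2) with f(1)=1, f(2)=2.
Building up term by term: f(1)=1, f(2)=2, f(3)=3, f(4)=5, f(5)=8, f(6)=13, f(7)=21, f(8)=34, f(9)=55, f(10)=89, f(11)=144, f(12)=233, f(13)=377, f(14)=610, f(15)=987, f(16)=1597, f(17)=2584, f(18)=4181, f(19)=6765, f(20)=10946, f(21)=17711, f(22)=28657, f(23)=46368, f(24)=75025, f(25)=121393, f(26)=196418, f(27)=317811, f(28)=514229, f(29)=832040, f(30)=1346269, f(31)=2178309, f(32)=3524578, f(33)=5702887, f(34)=9227465, f(35)=14930352, f(36)=24157817, f(37)=39088169, f(38)=63245986, f(39)=102334155, f(40)=165580141, f(41)=267914296, f(42)=433494437, f(43)=701408733.

Final answer: 701408733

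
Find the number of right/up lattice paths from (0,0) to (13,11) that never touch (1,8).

Total paths to (13,11): C(24,11) = 2496144.
Paths through (1,8): C(9,8) x C(15,3) = 4095.
Avoiding (1,8): 2496144 - 4095.

Final answer: 2492049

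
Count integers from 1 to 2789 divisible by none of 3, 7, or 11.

|div by 3|=929, |div by 7|=398, |div by 11|=253.
|div by 3&7|=132, |div by 3&11|=84, |div by 7&11|=36, |div by all|=12.
By inclusion-exclusion, divisible by at least one: 929+398+253-132-84-36+12 = 1340.
Not divisible by any: 2789 - 1340.

Final answer: 1449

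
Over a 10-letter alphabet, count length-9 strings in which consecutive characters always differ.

Let g(n) count such strings. g(1) = 10, and each valid string of length n-1 extends in 9 ways (any symbol but the last), so g(n) = 9 g(n-1).
Total: g(9) = 10 x 9^8.

Final answer: 10 x 9^{8} = 430467210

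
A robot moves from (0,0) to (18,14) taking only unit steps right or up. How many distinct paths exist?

Each path has 18 right steps and 14 up steps in some order (32 steps total).
Choose which 14 of the 32 steps are up: C(32,14).

Final answer: C(32,14) = 471435600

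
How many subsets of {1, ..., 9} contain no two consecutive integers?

Let a(n) count such subsets of {1, ..., n}. Either n is excluded (a(n-1) ways) or n is included, forcing n-1 out (a(n-2) ways), so a(n) = a(n-1) + a(n-2) with a(1)=2, a(2)=3.
Computing successive values: a(1)=2, a(2)=3, a(3)=5, a(4)=8, a(5)=13, a(6)=21, a(7)=34, a(8)=55, a(9)=89.

Final answer: 89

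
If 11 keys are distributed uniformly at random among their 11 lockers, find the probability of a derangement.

D(n) = (n-1)(D(n-1) + D(n-2)), D(0)=1, D(1)=0.
Building up: D(2)=1, D(3)=2, D(4)=9, D(5)=44, D(6)=265, D(7)=1854, D(8)=14833, D(9)=133496, D(10)=1334961, D(11)=14684570.
Total arrangements: 11! = 39916800.
Probability = D(11)/11! = 1468457/3991680.

Final answer: D(11)/11! = 14684570/39916800 = 0.367879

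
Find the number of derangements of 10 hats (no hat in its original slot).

Derangements satisfy D(n) = (n-1)(D(n-1) + D(n-2)), starting from D(0)=1, D(1)=0.
D(2) = 1 x (0 + 1) = 1
D(3) = 2 x (1 + 0) = 2
D(4) = 3 x (2 + 1) = 9
D(5) = 4 x (9 + 2) = 44
D(6) = 5 x (44 + 9) = 265
D(7) = 6 x (265 + 44) = 1854
D(8) = 7 x (1854 + 265) = 14833
D(9) = 8 x (14833 + 1854) = 133496
D(10) = 9 x (D(9) + D(8)) = 9 x (133496 + 14833)

Final answer: D(10) = 1334961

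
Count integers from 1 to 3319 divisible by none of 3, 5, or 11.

|div by 3|=1106, |div by 5|=663, |div by 11|=301.
|div by 3&5|=221, |div by 3&11|=100, |div by 5&11|=60, |div by all|=20.
By inclusion-exclusion, divisible by at least one: 1106+663+301-221-100-60+20 = 1709.
Not divisible by any: 3319 - 1709.

Final answer: 1610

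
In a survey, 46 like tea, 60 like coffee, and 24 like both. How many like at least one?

|A union B| = |A| + |B| - |A intersect B| = 46 + 60 - 24.

Final answer: 82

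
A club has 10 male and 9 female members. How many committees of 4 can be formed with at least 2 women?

Sum over valid woman counts:
C(9,2)C(10,2) = 1620
C(9,3)C(10,1) = 840
C(9,4)C(10,0) = 126
Total: 1620 + 840 + 126.

Final answer: 2586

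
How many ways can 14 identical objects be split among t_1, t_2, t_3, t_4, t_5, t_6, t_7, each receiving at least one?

Substitute t'_i = t_i - 1 (so t'_i >= 0). Then sum t'_i = 14 - 7 = 7.
Stars and bars: C(7+7-1, 7-1) = C(13,6).

Final answer: C(13,6) = 1716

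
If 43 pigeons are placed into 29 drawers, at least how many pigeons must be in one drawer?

By the pigeonhole principle: ceiling(43/29).

Final answer: 2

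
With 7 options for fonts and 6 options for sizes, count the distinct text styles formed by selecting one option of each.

By the multiplication principle: 7 x 6.

Final answer: 42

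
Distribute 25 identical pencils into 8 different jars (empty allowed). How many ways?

Stars and bars: C(n+k-1, k-1) = C(32,7).

Final answer: C(32,7) = 3365856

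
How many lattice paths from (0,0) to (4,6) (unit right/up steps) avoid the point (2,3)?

Total paths to (4,6): C(10,6) = 210.
Paths through (2,3): C(5,3) x C(5,3) = 100.
Avoiding (2,3): 210 - 100.

Final answer: 110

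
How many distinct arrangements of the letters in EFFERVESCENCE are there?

Letters (C:2, E:5, F:2, N:1, R:1, S:1, V:1). Total letters: 13.
Permutations = 13!/(5! x 2! x 2!).

Final answer: 12972960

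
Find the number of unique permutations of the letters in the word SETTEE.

Letters (E:3, S:1, T:2). Total letters: 6.
Permutations = 6!/(3! x 2!).

Final answer: 60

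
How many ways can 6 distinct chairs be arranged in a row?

The number of ways to arrange 6 distinct objects is 6!.

Final answer: 6! = 720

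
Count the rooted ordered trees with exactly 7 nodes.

This is counted by the nth Catalan number C_n. Here n = 7 - 1 = 6.
C_n = C(2n,n) - C(2n,n+1), so C_{6} = C(12,6) - C(12,7) = 924 - 792.

Final answer: C_{6} = 132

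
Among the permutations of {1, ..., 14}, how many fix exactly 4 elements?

Choose which 4 elements are fixed: C(14,4) = 1001.
Derange the remaining 10 using D(j) = (j-1)(D(j-1) + D(j-2)), D(0)=1, D(1)=0: D(2)=1, D(3)=2, D(4)=9, D(5)=44, D(6)=265, D(7)=1854, D(8)=14833, D(9)=133496, D(10)=1334961.
Total: 1001 x 1334961.

Final answer: C(14,4) D(10) = 1336295961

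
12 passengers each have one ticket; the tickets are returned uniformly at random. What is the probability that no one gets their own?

Derangements satisfy D(n) = (n-1)(D(n-1) + D(n-2)), starting from D(0)=1, D(1)=0.
Building up: D(2)=1, D(3)=2, D(4)=9, D(5)=44, D(6)=265, D(7)=1854, D(8)=14833, D(9)=133496, D(10)=1334961, D(11)=14684570, D(12)=176214841.
Total arrangements: 12! = 479001600.
Probability = D(12)/12! = 16019531/43545600.

Final answer: D(12)/12! = 176214841/479001600 = 0.367879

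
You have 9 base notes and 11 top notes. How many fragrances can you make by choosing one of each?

By the multiplication principle: 9 x 11.

Final answer: 99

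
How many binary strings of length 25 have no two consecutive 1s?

A valid string ends in 0 (append to any length-(n-1) valid string) or in 01 (append to any length-(n-2) valid string), so a(n) = a(n-1) + a(n-2) with a(1)=2, a(2)=3.
Building up term by term: a(1)=2, a(2)=3, a(3)=5, a(4)=8, a(5)=13, a(6)=21, a(7)=34, a(8)=55, a(9)=89, a(10)=144, a(11)=233, a(12)=377, a(13)=610, a(14)=987, a(15)=1597, a(16)=2584, a(17)=4181, a(18)=6765, a(19)=10946, a(20)=17711, a(21)=28657, a(22)=46368, a(23)=75025, a(24)=121393, a(25)=196418.

Final answer: 196418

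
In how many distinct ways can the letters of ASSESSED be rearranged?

Letters (A:1, D:1, E:2, S:4). Total letters: 8.
Permutations = 8!/(4! x 2!).

Final answer: 840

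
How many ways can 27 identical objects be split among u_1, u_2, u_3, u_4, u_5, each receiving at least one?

Substitute u'_i = u_i - 1 (so u'_i >= 0). Then sum u'_i = 27 - 5 = 22.
Stars and bars: C(22+5-1, 5-1) = C(26,4).

Final answer: C(26,4) = 14950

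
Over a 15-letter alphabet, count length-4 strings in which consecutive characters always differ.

Let g(n) count such strings. g(1) = 15, and each valid string of length n-1 extends in 14 ways (any symbol but the last), so g(n) = 14 g(n-1).
Total: g(4) = 15 x 14^3.

Final answer: 15 x 14^{3} = 41160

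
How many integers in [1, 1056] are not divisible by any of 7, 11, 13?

|div by 7|=150, |div by 11|=96, |div by 13|=81.
|div by 7&11|=13, |div by 7&13|=11, |div by 11&13|=7, |div by all|=1.
By inclusion-exclusion, divisible by at least one: 150+96+81-13-11-7+1 = 297.
Not divisible by any: 1056 - 297.

Final answer: 759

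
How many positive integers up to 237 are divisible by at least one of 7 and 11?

Multiples of 7: 33. Multiples of 11: 21. Of both (lcm=77): 3.
By inclusion-exclusion: 33 + 21 - 3.

Final answer: 51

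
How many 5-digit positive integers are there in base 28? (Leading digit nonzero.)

Leading digit: 27 options (nonzero). Other 4 digit(s): 28 options each.
Total: 27 x 28^4.

Final answer: 16595712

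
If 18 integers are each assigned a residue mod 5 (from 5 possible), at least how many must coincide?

There are 5 possible values for residue mod 5. With 18 integers and 5 categories, by pigeonhole: ceiling(18/5).

Final answer: 4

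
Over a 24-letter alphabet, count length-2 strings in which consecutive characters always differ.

First character: 24 choices. Each subsequent: 23 choices (must differ from the previous one).
Total: 24 x 23^1.

Final answer: 24 x 23^{1} = 552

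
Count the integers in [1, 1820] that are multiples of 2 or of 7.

Multiples of 2: 910. Multiples of 7: 260. Of both (lcm=14): 130.
By inclusion-exclusion: 910 + 260 - 130.

Final answer: 1040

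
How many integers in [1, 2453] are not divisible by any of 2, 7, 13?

|div by 2|=1226, |div by 7|=350, |div by 13|=188.
|div by 2&7|=175, |div by 2&13|=94, |div by 7&13|=26, |div by all|=13.
By inclusion-exclusion, divisible by at least one: 1226+350+188-175-94-26+13 = 1482.
Not divisible by any: 2453 - 1482.

Final answer: 971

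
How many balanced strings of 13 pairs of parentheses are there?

The structures are counted by the Catalan number C_n. Here n = 13 (pairs).
C_n = (2n)!/(n!(n+1)!), so C_{13} = 26!/(13! x 14!) = C(26,13)/14 = 10400600/14.

Final answer: C_{13} = 742900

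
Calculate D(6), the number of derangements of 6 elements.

D(n) = (n-1)(D(n-1) + D(n-2)), D(0)=1, D(1)=0.
Building up: D(2)=1, D(3)=2, D(4)=9, D(5)=44.
D(6) = 5 x (D(5) + D(4)) = 5 x (44 + 9).

Final answer: D(6) = 265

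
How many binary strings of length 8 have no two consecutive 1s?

Let a(n) count valid strings. If the last bit is 0 the prefix is any valid string of length n-1; if it is 1 the string must end in 01 with a valid prefix of length n-2. So a(n) = a(n-1) + a(n-2), a(1)=2, a(2)=3.
Computing successive values: a(1)=2, a(2)=3, a(3)=5, a(4)=8, a(5)=13, a(6)=21, a(7)=34, a(8)=55.

Final answer: 55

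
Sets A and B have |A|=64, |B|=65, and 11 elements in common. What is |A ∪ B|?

|A union B| = |A| + |B| - |A intersect B| = 64 + 65 - 11.

Final answer: 118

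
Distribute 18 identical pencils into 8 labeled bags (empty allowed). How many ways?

Stars and bars: C(n+k-1, k-1) = C(25,7).

Final answer: C(25,7) = 480700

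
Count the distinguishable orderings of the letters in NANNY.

Letters (A:1, N:3, Y:1). Total letters: 5.
Permutations = 5!/(3!).

Final answer: 20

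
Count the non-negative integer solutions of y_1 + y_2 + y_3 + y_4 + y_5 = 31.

Stars and bars with 31 stars and 4 bars:
C(31+5-1, 5-1) = C(35,4).

Final answer: C(35,4) = 52360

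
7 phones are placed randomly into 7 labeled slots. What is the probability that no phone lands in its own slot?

Derangements satisfy D(n) = (n-1)(D(n-1) + D(n-2)), starting from D(0)=1, D(1)=0.
Building up: D(2)=1, D(3)=2, D(4)=9, D(5)=44, D(6)=265, D(7)=1854.
Total arrangements: 7! = 5040.
Probability = D(7)/7! = 103/280.

Final answer: D(7)/7! = 1854/5040 = 0.367857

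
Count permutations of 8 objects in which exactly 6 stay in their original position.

Choose which 6 elements are fixed: C(8,6) = 28.
Derange the remaining 2 using D(j) = (j-1)(D(j-1) + D(j-2)), D(0)=1, D(1)=0: D(2)=1.
Total: 28 x 1.

Final answer: C(8,6) D(2) = 28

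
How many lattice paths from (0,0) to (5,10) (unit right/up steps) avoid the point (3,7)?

Total paths to (5,10): C(15,10) = 3003.
Paths through (3,7): C(10,7) x C(5,3) = 1200.
Avoiding (3,7): 3003 - 1200.

Final answer: 1803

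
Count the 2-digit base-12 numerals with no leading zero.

These are the integers in [12^1, 12^2), so the count is 12^2 - 12^1 = 11 x 12^1.

Final answer: 132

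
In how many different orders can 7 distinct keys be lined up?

The number of ways to arrange 7 distinct objects is 7!.

Final answer: 7! = 5040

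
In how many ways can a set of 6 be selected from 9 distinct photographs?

C(9,6) = 9!/(6! x (9-6)!).

Final answer: C(9,6) = 84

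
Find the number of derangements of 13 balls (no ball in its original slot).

Derangements satisfy D(n) = (n-1)(D(n-1) + D(n-2)), starting from D(0)=1, D(1)=0.
D(2) = 1 x (0 + 1) = 1
D(3) = 2 x (1 + 0) = 2
D(4) = 3 x (2 + 1) = 9
D(5) = 4 x (9 + 2) = 44
D(6) = 5 x (44 + 9) = 265
D(7) = 6 x (265 + 44) = 1854
D(8) = 7 x (1854 + 265) = 14833
D(9) = 8 x (14833 + 1854) = 133496
D(10) = 9 x (133496 + 14833) = 1334961
D(11) = 10 x (1334961 + 133496) = 14684570
D(12) = 11 x (14684570 + 1334961) = 176214841
D(13) = 12 x (D(12) + D(11)) = 12 x (176214841 + 14684570)

Final answer: D(13) = 2290792932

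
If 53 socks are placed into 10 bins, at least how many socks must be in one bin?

By the pigeonhole principle: ceiling(53/10).

Final answer: 6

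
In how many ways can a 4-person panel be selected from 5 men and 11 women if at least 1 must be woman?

Sum over valid woman counts:
C(11,1)C(5,3) = 110
C(11,2)C(5,2) = 550
C(11,3)C(5,1) = 825
C(11,4)C(5,0) = 330
Total: 110 + 550 + 825 + 330.

Final answer: 1815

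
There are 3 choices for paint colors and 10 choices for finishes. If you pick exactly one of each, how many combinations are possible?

By the multiplication principle: 3 x 10.

Final answer: 30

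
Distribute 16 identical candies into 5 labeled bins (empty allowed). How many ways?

Stars and bars: C(n+k-1, k-1) = C(20,4).

Final answer: C(20,4) = 4845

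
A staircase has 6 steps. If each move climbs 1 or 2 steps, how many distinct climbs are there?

Let f(n) count the ways. The last step is size 1 or 2, so f(n) = f(n-1) + f(n-2) with f(1)=1, f(2)=2.
Computing successive values: f(1)=1, f(2)=2, f(3)=3, f(4)=5, f(5)=8, f(6)=13.

Final answer: 13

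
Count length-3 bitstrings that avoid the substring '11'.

Let a(n) count valid strings. If the last bit is 0 the prefix is any valid string of length n-1; if it is 1 the string must end in 01 with a valid prefix of length n-2. So a(n) = a(n-1) + a(n-2), a(1)=2, a(2)=3.
Iterating the recurrence: a(1)=2, a(2)=3, a(3)=5.

Final answer: 5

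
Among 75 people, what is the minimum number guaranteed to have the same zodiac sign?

There are 12 possible values for zodiac sign. With 75 people and 12 categories, by pigeonhole: ceiling(75/12).

Final answer: 7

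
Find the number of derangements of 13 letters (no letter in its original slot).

Use the recurrence D(n) = (n-1)(D(n-1) + D(n-2)) with D(0)=1, D(1)=0.
D(2) = 1 x (0 + 1) = 1
D(3) = 2 x (1 + 0) = 2
D(4) = 3 x (2 + 1) = 9
D(5) = 4 x (9 + 2) = 44
D(6) = 5 x (44 + 9) = 265
D(7) = 6 x (265 + 44) = 1854
D(8) = 7 x (1854 + 265) = 14833
D(9) = 8 x (14833 + 1854) = 133496
D(10) = 9 x (133496 + 14833) = 1334961
D(11) = 10 x (1334961 + 133496) = 14684570
D(12) = 11 x (14684570 + 1334961) = 176214841
D(13) = 12 x (D(12) + D(11)) = 12 x (176214841 + 14684570)

Final answer: D(13) = 2290792932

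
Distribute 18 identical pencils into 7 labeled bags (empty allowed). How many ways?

Stars and bars: C(n+k-1, k-1) = C(24,6).

Final answer: C(24,6) = 134596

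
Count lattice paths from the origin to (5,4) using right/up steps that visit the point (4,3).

Paths (0,0)->(4,3): C(7,3) = 35.
Paths (4,3)->(5,4): C(2,1) = 2.
By multiplication principle: 35 x 2.

Final answer: 70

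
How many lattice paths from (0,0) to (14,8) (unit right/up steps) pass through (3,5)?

Paths (0,0)->(3,5): C(8,5) = 56.
Paths (3,5)->(14,8): C(14,3) = 364.
By multiplication principle: 56 x 364.

Final answer: 20384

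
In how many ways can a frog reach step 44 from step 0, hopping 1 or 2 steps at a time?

Let f(n) be the number of climbs. Removing the last move (1 or 2 steps) gives f(n) = f(n-1) + f(n-2); base cases f(1)=1, f(2)=2.
Computing successive values: f(1)=1, f(2)=2, f(3)=3, f(4)=5, f(5)=8, f(6)=13, f(7)=21, f(8)=34, f(9)=55, f(10)=89, f(11)=144, f(12)=233, f(13)=377, f(14)=610, f(15)=987, f(16)=1597, f(17)=2584, f(18)=4181, f(19)=6765, f(20)=10946, f(21)=17711, f(22)=28657, f(23)=46368, f(24)=75025, f(25)=121393, f(26)=196418, f(27)=317811, f(28)=514229, f(29)=832040, f(30)=1346269, f(31)=2178309, f(32)=3524578, f(33)=5702887, f(34)=9227465, f(35)=14930352, f(36)=24157817, f(37)=39088169, f(38)=63245986, f(39)=102334155, f(40)=165580141, f(41)=267914296, f(42)=433494437, f(43)=701408733, f(44)=1134903170.

Final answer: 1134903170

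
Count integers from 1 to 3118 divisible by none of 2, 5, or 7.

|div by 2|=1559, |div by 5|=623, |div by 7|=445.
|div by 2&5|=311, |div by 2&7|=222, |div by 5&7|=89, |div by all|=44.
By inclusion-exclusion, divisible by at least one: 1559+623+445-311-222-89+44 = 2049.
Not divisible by any: 3118 - 2049.

Final answer: 1069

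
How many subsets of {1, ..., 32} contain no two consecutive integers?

Condition on whether n belongs to the subset: if not, any valid subset of {1, ..., n-1} works (a(n-1)); if so, n-1 is excluded and the rest is a valid subset of {1, ..., n-2} (a(n-2)). Hence a(n) = a(n-1) + a(n-2), a(1)=2, a(2)=3.
Building up term by term: a(1)=2, a(2)=3, a(3)=5, a(4)=8, a(5)=13, a(6)=21, a(7)=34, a(8)=55, a(9)=89, a(10)=144, a(11)=233, a(12)=377, a(13)=610, a(14)=987, a(15)=1597, a(16)=2584, a(17)=4181, a(18)=6765, a(19)=10946, a(20)=17711, a(21)=28657, a(22)=46368, a(23)=75025, a(24)=121393, a(25)=196418, a(26)=317811, a(27)=514229, a(28)=832040, a(29)=1346269, a(30)=2178309, a(31)=3524578, a(32)=5702887.

Final answer: 5702887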